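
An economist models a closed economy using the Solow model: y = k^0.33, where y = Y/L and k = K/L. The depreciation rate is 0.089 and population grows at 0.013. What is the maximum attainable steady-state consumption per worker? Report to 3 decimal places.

c_gold ≈ 1.195

The effective depreciation rate is n + δ = 0.013 + 0.089 = 0.102.
Golden rule sets MPK = n+δ: 0.33·k^(0.33−1) = 0.102, so k_gold = (0.33/0.102)^(1/0.67) ≈ 5.7685.
y_gold = 5.7685^0.33 ≈ 1.7830.
c_gold = y_gold − (n+δ)·k_gold = 1.7830 − 0.102·5.7685 ≈ 1.1946.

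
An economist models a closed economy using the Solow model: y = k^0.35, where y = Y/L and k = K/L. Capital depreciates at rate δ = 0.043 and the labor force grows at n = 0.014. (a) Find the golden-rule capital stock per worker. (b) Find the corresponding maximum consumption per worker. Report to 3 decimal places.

Capital per worker breaks even when investment replaces (n + δ)·k; here n + δ = 0.057.
Setting f'(k) = n+δ gives 0.35·k^(0.35−1) = 0.057, hence k_gold = (0.35/0.057)^(1/0.65) ≈ 16.3157.
y_gold = 16.3157^0.35 ≈ 2.6571; c_gold = y_gold − 0.057·k_gold ≈ 1.7271.

(a) k_gold ≈ 16.316; (b) c_gold ≈ 1.727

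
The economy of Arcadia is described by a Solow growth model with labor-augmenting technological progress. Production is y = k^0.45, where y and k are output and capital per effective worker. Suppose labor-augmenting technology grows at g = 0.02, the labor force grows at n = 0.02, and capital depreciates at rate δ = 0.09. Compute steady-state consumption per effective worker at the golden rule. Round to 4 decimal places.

The effective depreciation rate is n + g + δ = 0.02 + 0.02 + 0.09 = 0.13.
At the golden rule the marginal product of capital equals n+g+δ: 0.45·k^(0.45−1) = 0.13. Solving, k_gold = (0.45/0.13)^(1/0.55) ≈ 9.5607.
y_gold = 9.5607^0.45 ≈ 2.7620.
c_gold = y_gold − (n+g+δ)·k_gold = 2.7620 − 0.13·9.5607 ≈ 1.5191.

c_gold ≈ 1.5191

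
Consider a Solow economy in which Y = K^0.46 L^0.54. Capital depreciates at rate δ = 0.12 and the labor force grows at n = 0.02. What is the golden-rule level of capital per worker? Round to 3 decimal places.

k_gold ≈ 9.052

Break-even investment rate: n + δ = 0.02 + 0.12 = 0.14.
At the golden rule the marginal product of capital equals n+δ: 0.46·k^(0.46−1) = 0.14. Solving, k_gold = (0.46/0.14)^(1/0.54) ≈ 9.0515.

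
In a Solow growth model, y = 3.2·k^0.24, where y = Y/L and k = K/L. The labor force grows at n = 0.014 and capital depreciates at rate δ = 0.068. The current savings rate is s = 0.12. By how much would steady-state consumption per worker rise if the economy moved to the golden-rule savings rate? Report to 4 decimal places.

Break-even investment rate: n + δ = 0.014 + 0.068 = 0.082.
Current steady state (s = 0.12): k* = (0.12·3.2/0.082)^(1/0.76) ≈ 7.6253, y* = 3.2·7.6253^0.24 ≈ 5.2107, c* = (1−0.12)·5.2107 ≈ 4.5854.
At the golden rule the marginal product of capital equals n+δ: 0.24·3.2·k^(0.24−1) = 0.082. Solving, k_gold = (0.24·3.2/0.082)^(1/0.76) ≈ 18.9824.
y_gold = 3.2·18.9824^0.24 ≈ 6.4857, c_gold = y_gold − 0.082·k_gold ≈ 4.9291.
Gain: Δc = 4.9291 − 4.5854 ≈ 0.3437.

Δc ≈ 0.3437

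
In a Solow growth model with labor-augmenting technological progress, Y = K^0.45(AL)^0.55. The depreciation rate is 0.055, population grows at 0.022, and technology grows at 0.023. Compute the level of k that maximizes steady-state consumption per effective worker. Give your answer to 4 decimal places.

n + g + δ = 0.022 + 0.023 + 0.055 = 0.1.
Setting f'(k) = n+g+δ gives 0.45·k^(0.45−1) = 0.1, hence k_gold = (0.45/0.1)^(1/0.55) ≈ 15.4049.

k_gold ≈ 15.4049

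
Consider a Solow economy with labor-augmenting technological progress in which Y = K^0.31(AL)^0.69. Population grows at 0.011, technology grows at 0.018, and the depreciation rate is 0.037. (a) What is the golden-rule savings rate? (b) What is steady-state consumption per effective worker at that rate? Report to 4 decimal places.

(a) s_gold = 0.3100; (b) c_gold ≈ 1.3825

Break-even investment rate: n + g + δ = 0.011 + 0.018 + 0.037 = 0.066.
For Cobb-Douglas, s_gold equals capital's share: s_gold = 0.31.
At the golden rule the marginal product of capital equals n+g+δ: 0.31·k^(0.31−1) = 0.066. Solving, k_gold = (0.31/0.066)^(1/0.69) ≈ 9.4113.
y_gold = 9.4113^0.31 ≈ 2.0037; c_gold = (1−0.31)·y_gold ≈ 1.3825.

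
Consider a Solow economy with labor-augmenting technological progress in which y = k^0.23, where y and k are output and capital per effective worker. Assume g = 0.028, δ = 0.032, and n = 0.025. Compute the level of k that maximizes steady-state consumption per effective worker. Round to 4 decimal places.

k_gold ≈ 3.6428

The effective depreciation rate is n + g + δ = 0.025 + 0.028 + 0.032 = 0.085.
Setting f'(k) = n+g+δ gives 0.23·k^(0.23−1) = 0.085, hence k_gold = (0.23/0.085)^(1/0.77) ≈ 3.6428.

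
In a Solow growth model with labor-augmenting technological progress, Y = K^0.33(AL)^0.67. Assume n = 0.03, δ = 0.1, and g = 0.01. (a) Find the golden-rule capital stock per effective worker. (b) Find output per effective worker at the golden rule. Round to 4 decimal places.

Break-even investment rate: n + g + δ = 0.03 + 0.01 + 0.1 = 0.14.
Setting f'(k) = n+g+δ gives 0.33·k^(0.33−1) = 0.14, hence k_gold = (0.33/0.14)^(1/0.67) ≈ 3.5958.
y_gold = 3.5958^0.33 ≈ 1.5255.

(a) k_gold ≈ 3.5958; (b) y_gold ≈ 1.5255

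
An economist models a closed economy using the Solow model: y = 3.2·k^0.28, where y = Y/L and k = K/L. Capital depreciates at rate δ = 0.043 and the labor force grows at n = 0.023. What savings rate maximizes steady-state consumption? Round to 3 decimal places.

s_gold = 0.280

The effective depreciation rate is n + δ = 0.023 + 0.043 = 0.066.
At the golden rule MPK = n+δ, and in any Cobb-Douglas steady state s = (n+δ)·k/y = MPK·k/y = capital's share 0.28.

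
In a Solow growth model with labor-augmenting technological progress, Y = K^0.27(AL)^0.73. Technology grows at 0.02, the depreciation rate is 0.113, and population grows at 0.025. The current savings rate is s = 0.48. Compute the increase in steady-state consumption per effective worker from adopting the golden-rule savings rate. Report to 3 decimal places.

Break-even investment rate: n + g + δ = 0.025 + 0.02 + 0.113 = 0.158.
Current steady state (s = 0.48): k* = (0.48/0.158)^(1/0.73) ≈ 4.5822, y* = 4.5822^0.27 ≈ 1.5083, c* = (1−0.48)·1.5083 ≈ 0.7843.
Maximizing c = f(k) − (n+g+δ)·k gives f'(k) = n+g+δ, i.e. 0.27·k^(0.27−1) = 0.158, so k_gold = (0.27/0.158)^(1/0.73) ≈ 2.0834.
y_gold = 2.0834^0.27 ≈ 1.2192, c_gold = y_gold − 0.158·k_gold ≈ 0.8900.
Gain: Δc = 0.8900 − 0.7843 ≈ 0.1057.

Δc ≈ 0.106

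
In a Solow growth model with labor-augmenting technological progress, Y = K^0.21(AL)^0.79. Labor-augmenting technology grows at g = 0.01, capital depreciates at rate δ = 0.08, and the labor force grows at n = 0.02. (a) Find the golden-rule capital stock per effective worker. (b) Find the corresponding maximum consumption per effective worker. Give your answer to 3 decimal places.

The effective depreciation rate is n + g + δ = 0.02 + 0.01 + 0.08 = 0.11.
Setting f'(k) = n+g+δ gives 0.21·k^(0.21−1) = 0.11, hence k_gold = (0.21/0.11)^(1/0.79) ≈ 2.2671.
y_gold = 2.2671^0.21 ≈ 1.1875; c_gold = y_gold − 0.11·k_gold ≈ 0.9382.

(a) k_gold ≈ 2.267; (b) c_gold ≈ 0.938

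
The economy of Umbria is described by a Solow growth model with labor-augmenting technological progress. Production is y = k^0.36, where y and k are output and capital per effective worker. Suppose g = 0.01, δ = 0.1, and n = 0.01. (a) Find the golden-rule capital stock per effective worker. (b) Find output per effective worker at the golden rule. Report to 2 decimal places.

n + g + δ = 0.01 + 0.01 + 0.1 = 0.12.
Setting f'(k) = n+g+δ gives 0.36·k^(0.36−1) = 0.12, hence k_gold = (0.36/0.12)^(1/0.64) ≈ 5.5655.
y_gold = 5.5655^0.36 ≈ 1.8552.

(a) k_gold ≈ 5.57; (b) y_gold ≈ 1.86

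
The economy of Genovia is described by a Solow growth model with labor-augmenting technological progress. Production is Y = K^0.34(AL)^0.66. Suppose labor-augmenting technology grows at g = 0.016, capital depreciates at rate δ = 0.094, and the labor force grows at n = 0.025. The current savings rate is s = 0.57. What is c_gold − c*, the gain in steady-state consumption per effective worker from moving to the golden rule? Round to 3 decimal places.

Δc ≈ 0.159

Break-even investment rate: n + g + δ = 0.025 + 0.016 + 0.094 = 0.135.
Current steady state (s = 0.57): k* = (0.57/0.135)^(1/0.66) ≈ 8.8673, y* = 8.8673^0.34 ≈ 2.1001, c* = (1−0.57)·2.1001 ≈ 0.9031.
Maximizing c = f(k) − (n+g+δ)·k gives f'(k) = n+g+δ, i.e. 0.34·k^(0.34−1) = 0.135, so k_gold = (0.34/0.135)^(1/0.66) ≈ 4.0532.
y_gold = 4.0532^0.34 ≈ 1.6094, c_gold = y_gold − 0.135·k_gold ≈ 1.0622.
Gain: Δc = 1.0622 − 0.9031 ≈ 0.1591.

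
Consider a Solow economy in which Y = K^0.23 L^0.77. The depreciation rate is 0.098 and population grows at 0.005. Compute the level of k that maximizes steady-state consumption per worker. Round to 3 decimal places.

Capital per worker breaks even when investment replaces (n + δ)·k; here n + δ = 0.103.
At the golden rule the marginal product of capital equals n+δ: 0.23·k^(0.23−1) = 0.103. Solving, k_gold = (0.23/0.103)^(1/0.77) ≈ 2.8386.

k_gold ≈ 2.839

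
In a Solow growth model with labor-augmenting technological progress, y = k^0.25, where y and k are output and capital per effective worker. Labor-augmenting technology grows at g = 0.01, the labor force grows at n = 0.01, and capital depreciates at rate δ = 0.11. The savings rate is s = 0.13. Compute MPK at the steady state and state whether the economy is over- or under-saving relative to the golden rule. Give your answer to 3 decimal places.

Capital per effective worker breaks even when investment replaces (n + g + δ)·k; here n + g + δ = 0.13.
Steady-state k*: s·k^0.25 = 0.13·k gives k* = (0.13/0.13)^(1/0.75) ≈ 1.0000.
MPK = 0.25·1.0000^(-0.75) ≈ 0.2500.
MPK > n+g+δ = 0.13, so the economy is dynamically efficient (under-saving).

under-saving; MPK ≈ 0.250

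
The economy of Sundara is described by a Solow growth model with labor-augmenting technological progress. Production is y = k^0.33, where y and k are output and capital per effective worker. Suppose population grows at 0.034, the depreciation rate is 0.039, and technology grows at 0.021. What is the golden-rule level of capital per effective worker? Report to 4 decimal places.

k_gold ≈ 6.5164

Capital per effective worker breaks even when investment replaces (n + g + δ)·k; here n + g + δ = 0.094.
Golden rule sets MPK = n+g+δ: 0.33·k^(0.33−1) = 0.094, so k_gold = (0.33/0.094)^(1/0.67) ≈ 6.5164.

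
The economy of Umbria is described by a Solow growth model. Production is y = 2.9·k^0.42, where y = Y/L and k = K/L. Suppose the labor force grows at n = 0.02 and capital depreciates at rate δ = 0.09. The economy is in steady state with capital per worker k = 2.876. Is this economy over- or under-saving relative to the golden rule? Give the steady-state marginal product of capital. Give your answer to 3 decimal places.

n + δ = 0.02 + 0.09 = 0.11.
MPK = 0.42·2.9·k^(0.42−1) = 0.42·2.9·2.876^(-0.58) ≈ 0.6600.
MPK > 0.11, so the economy is dynamically efficient (under-saving).

under-saving; MPK ≈ 0.660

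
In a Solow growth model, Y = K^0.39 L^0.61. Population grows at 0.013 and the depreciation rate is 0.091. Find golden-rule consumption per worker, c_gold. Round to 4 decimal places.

c_gold ≈ 1.4201

n + δ = 0.013 + 0.091 = 0.104.
Setting f'(k) = n+δ gives 0.39·k^(0.39−1) = 0.104, hence k_gold = (0.39/0.104)^(1/0.61) ≈ 8.7304.
y_gold = 8.7304^0.39 ≈ 2.3281.
c_gold = y_gold − (n+δ)·k_gold = 2.3281 − 0.104·8.7304 ≈ 1.4201.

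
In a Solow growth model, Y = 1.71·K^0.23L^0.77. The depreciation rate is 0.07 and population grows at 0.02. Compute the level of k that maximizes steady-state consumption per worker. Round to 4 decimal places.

n + δ = 0.02 + 0.07 = 0.09.
Setting f'(k) = n+δ gives 0.23·1.71·k^(0.23−1) = 0.09, hence k_gold = (0.23·1.71/0.09)^(1/0.77) ≈ 6.7888.

k_gold ≈ 6.7888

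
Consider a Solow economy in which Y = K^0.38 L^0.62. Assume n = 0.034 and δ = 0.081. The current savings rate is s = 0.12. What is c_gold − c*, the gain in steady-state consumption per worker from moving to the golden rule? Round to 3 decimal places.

Capital per worker breaks even when investment replaces (n + δ)·k; here n + δ = 0.115.
Current steady state (s = 0.12): k* = (0.12/0.115)^(1/0.62) ≈ 1.0711, y* = 1.0711^0.38 ≈ 1.0264, c* = (1−0.12)·1.0264 ≈ 0.9033.
At the golden rule the marginal product of capital equals n+δ: 0.38·k^(0.38−1) = 0.115. Solving, k_gold = (0.38/0.115)^(1/0.62) ≈ 6.8744.
y_gold = 6.8744^0.38 ≈ 2.0804, c_gold = y_gold − 0.115·k_gold ≈ 1.2899.
Gain: Δc = 1.2899 − 0.9033 ≈ 0.3866.

Δc ≈ 0.387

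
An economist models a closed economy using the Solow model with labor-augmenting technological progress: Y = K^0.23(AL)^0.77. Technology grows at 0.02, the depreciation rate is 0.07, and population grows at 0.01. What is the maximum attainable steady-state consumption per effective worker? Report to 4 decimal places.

Break-even investment rate: n + g + δ = 0.01 + 0.02 + 0.07 = 0.1.
At the golden rule the marginal product of capital equals n+g+δ: 0.23·k^(0.23−1) = 0.1. Solving, k_gold = (0.23/0.1)^(1/0.77) ≈ 2.9497.
y_gold = 2.9497^0.23 ≈ 1.2825.
c_gold = y_gold − (n+g+δ)·k_gold = 1.2825 − 0.1·2.9497 ≈ 0.9875.

c_gold ≈ 0.9875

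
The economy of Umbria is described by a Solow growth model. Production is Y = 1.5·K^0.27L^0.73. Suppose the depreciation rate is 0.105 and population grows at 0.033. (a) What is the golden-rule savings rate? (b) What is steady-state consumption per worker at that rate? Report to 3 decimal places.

The effective depreciation rate is n + δ = 0.033 + 0.105 = 0.138.
For Cobb-Douglas, s_gold equals capital's share: s_gold = 0.27.
Golden rule sets MPK = n+δ: 0.27·1.5·k^(0.27−1) = 0.138, so k_gold = (0.27·1.5/0.138)^(1/0.73) ≈ 4.3703.
y_gold = 1.5·4.3703^0.27 ≈ 2.2337; c_gold = (1−0.27)·y_gold ≈ 1.6306.

(a) s_gold = 0.270; (b) c_gold ≈ 1.631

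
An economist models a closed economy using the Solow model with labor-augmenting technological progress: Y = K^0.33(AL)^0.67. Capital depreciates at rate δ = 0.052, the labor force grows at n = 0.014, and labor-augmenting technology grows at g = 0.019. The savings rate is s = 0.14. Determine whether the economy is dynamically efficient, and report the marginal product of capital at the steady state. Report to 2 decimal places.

n + g + δ = 0.014 + 0.019 + 0.052 = 0.085.
Steady-state k*: s·k^0.33 = 0.085·k gives k* = (0.14/0.085)^(1/0.67) ≈ 2.1059.
MPK = 0.33·2.1059^(-0.67) ≈ 0.2004.
MPK > n+g+δ = 0.085, so the economy is dynamically efficient (under-saving).

dynamically efficient; MPK ≈ 0.20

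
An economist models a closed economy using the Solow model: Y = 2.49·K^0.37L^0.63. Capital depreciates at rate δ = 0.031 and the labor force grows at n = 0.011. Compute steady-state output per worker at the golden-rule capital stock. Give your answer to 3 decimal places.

y_gold ≈ 15.271

The effective depreciation rate is n + δ = 0.011 + 0.031 = 0.042.
At the golden rule the marginal product of capital equals n+δ: 0.37·2.49·k^(0.37−1) = 0.042. Solving, k_gold = (0.37·2.49/0.042)^(1/0.63) ≈ 134.5279.
Output: y_gold = 2.49·k_gold^0.37 = 2.49·134.5279^0.37 ≈ 15.2707.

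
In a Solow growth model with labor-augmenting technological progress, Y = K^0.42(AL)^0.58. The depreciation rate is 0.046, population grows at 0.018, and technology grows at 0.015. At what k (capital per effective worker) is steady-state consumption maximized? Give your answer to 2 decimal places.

Break-even investment rate: n + g + δ = 0.018 + 0.015 + 0.046 = 0.079.
At the golden rule the marginal product of capital equals n+g+δ: 0.42·k^(0.42−1) = 0.079. Solving, k_gold = (0.42/0.079)^(1/0.58) ≈ 17.8268.

k_gold ≈ 17.83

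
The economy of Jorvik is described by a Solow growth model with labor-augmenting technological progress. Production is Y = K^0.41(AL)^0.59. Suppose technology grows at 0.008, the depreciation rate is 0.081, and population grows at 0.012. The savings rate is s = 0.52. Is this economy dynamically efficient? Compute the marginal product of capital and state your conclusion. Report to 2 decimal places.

dynamically inefficient; MPK ≈ 0.08

n + g + δ = 0.012 + 0.008 + 0.081 = 0.101.
Steady-state k*: s·k^0.41 = 0.101·k gives k* = (0.52/0.101)^(1/0.59) ≈ 16.0783.
MPK = 0.41·16.0783^(-0.59) ≈ 0.0796.
MPK < n+g+δ = 0.101, so the economy is dynamically inefficient (over-saving).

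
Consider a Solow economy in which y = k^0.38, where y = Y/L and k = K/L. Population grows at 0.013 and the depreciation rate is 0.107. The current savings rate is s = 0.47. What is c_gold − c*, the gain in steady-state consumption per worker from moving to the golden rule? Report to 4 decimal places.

Δc ≈ 0.0329

Break-even investment rate: n + δ = 0.013 + 0.107 = 0.12.
Current steady state (s = 0.47): k* = (0.47/0.12)^(1/0.62) ≈ 9.0431, y* = 9.0431^0.38 ≈ 2.3089, c* = (1−0.47)·2.3089 ≈ 1.2237.
At the golden rule the marginal product of capital equals n+δ: 0.38·k^(0.38−1) = 0.12. Solving, k_gold = (0.38/0.12)^(1/0.62) ≈ 6.4183.
y_gold = 6.4183^0.38 ≈ 2.0268, c_gold = y_gold − 0.12·k_gold ≈ 1.2566.
Gain: Δc = 1.2566 − 1.2237 ≈ 0.0329.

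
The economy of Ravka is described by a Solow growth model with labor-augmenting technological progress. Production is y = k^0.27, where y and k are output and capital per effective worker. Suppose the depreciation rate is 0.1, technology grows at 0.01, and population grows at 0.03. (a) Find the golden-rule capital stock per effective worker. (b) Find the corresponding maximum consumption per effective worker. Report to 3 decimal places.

(a) k_gold ≈ 2.459; (b) c_gold ≈ 0.931

Break-even investment rate: n + g + δ = 0.03 + 0.01 + 0.1 = 0.14.
Setting f'(k) = n+g+δ gives 0.27·k^(0.27−1) = 0.14, hence k_gold = (0.27/0.14)^(1/0.73) ≈ 2.4589.
y_gold = 2.4589^0.27 ≈ 1.2750; c_gold = y_gold − 0.14·k_gold ≈ 0.9307.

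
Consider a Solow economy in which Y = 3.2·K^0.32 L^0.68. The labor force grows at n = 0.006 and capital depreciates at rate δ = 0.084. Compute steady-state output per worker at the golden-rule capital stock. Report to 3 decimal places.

Break-even investment rate: n + δ = 0.006 + 0.084 = 0.09.
Maximizing c = f(k) − (n+δ)·k gives f'(k) = n+δ, i.e. 0.32·3.2·k^(0.32−1) = 0.09, so k_gold = (0.32·3.2/0.09)^(1/0.68) ≈ 35.7294.
Output: y_gold = 3.2·k_gold^0.32 = 3.2·35.7294^0.32 ≈ 10.0489.

y_gold ≈ 10.049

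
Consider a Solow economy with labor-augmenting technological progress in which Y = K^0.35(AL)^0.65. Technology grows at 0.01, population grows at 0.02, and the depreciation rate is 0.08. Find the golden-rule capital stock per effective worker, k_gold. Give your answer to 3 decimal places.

Break-even investment rate: n + g + δ = 0.02 + 0.01 + 0.08 = 0.11.
At the golden rule the marginal product of capital equals n+g+δ: 0.35·k^(0.35−1) = 0.11. Solving, k_gold = (0.35/0.11)^(1/0.65) ≈ 5.9340.

k_gold ≈ 5.934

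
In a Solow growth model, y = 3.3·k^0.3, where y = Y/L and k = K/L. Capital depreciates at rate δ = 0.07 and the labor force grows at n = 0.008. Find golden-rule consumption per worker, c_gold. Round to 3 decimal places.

c_gold ≈ 6.864

Break-even investment rate: n + δ = 0.008 + 0.07 = 0.078.
At the golden rule the marginal product of capital equals n+δ: 0.3·3.3·k^(0.3−1) = 0.078. Solving, k_gold = (0.3·3.3/0.078)^(1/0.7) ≈ 37.7126.
y_gold = 3.3·37.7126^0.3 ≈ 9.8053.
c_gold = y_gold − (n+δ)·k_gold = 9.8053 − 0.078·37.7126 ≈ 6.8637.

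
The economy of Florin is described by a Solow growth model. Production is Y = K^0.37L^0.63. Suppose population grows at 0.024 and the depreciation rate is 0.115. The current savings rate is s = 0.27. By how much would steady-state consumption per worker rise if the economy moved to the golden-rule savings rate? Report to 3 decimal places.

Δc ≈ 0.041

n + δ = 0.024 + 0.115 = 0.139.
Current steady state (s = 0.27): k* = (0.27/0.139)^(1/0.63) ≈ 2.8688, y* = 2.8688^0.37 ≈ 1.4769, c* = (1−0.27)·1.4769 ≈ 1.0781.
Golden rule sets MPK = n+δ: 0.37·k^(0.37−1) = 0.139, so k_gold = (0.37/0.139)^(1/0.63) ≈ 4.7304.
y_gold = 4.7304^0.37 ≈ 1.7771, c_gold = y_gold − 0.139·k_gold ≈ 1.1196.
Gain: Δc = 1.1196 − 1.0781 ≈ 0.0414.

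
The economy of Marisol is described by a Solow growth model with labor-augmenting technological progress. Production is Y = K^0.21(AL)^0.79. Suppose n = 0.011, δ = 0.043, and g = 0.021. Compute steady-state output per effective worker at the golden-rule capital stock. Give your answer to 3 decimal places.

Capital per effective worker breaks even when investment replaces (n + g + δ)·k; here n + g + δ = 0.075.
Setting f'(k) = n+g+δ gives 0.21·k^(0.21−1) = 0.075, hence k_gold = (0.21/0.075)^(1/0.79) ≈ 3.6815.
Output: y_gold = k_gold^0.21 = 3.6815^0.21 ≈ 1.3148.

y_gold ≈ 1.315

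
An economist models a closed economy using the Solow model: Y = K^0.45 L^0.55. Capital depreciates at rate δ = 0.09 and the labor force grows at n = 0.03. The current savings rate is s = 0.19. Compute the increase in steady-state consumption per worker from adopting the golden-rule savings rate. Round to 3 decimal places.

Δc ≈ 0.442

n + δ = 0.03 + 0.09 = 0.12.
Current steady state (s = 0.19): k* = (0.19/0.12)^(1/0.55) ≈ 2.3060, y* = 2.3060^0.45 ≈ 1.4564, c* = (1−0.19)·1.4564 ≈ 1.1797.
Setting f'(k) = n+δ gives 0.45·k^(0.45−1) = 0.12, hence k_gold = (0.45/0.12)^(1/0.55) ≈ 11.0584.
y_gold = 11.0584^0.45 ≈ 2.9489, c_gold = y_gold − 0.12·k_gold ≈ 1.6219.
Gain: Δc = 1.6219 − 1.1797 ≈ 0.4422.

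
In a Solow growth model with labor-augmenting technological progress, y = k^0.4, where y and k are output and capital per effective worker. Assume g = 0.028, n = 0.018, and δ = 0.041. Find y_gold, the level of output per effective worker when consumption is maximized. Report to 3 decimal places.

n + g + δ = 0.018 + 0.028 + 0.041 = 0.087.
Golden rule sets MPK = n+g+δ: 0.4·k^(0.4−1) = 0.087, so k_gold = (0.4/0.087)^(1/0.6) ≈ 12.7126.
Output: y_gold = k_gold^0.4 = 12.7126^0.4 ≈ 2.7650.

y_gold ≈ 2.765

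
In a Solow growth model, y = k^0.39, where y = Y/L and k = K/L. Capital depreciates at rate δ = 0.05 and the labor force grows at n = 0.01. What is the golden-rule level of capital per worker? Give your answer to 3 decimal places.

k_gold ≈ 21.510

Capital per worker breaks even when investment replaces (n + δ)·k; here n + δ = 0.06.
Golden rule sets MPK = n+δ: 0.39·k^(0.39−1) = 0.06, so k_gold = (0.39/0.06)^(1/0.61) ≈ 21.5102.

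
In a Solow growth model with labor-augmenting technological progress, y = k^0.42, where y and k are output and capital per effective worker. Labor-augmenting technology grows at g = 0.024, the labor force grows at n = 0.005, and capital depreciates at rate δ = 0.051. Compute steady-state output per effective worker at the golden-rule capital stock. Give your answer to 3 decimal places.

n + g + δ = 0.005 + 0.024 + 0.051 = 0.08.
Setting f'(k) = n+g+δ gives 0.42·k^(0.42−1) = 0.08, hence k_gold = (0.42/0.08)^(1/0.58) ≈ 17.4443.
Output: y_gold = k_gold^0.42 = 17.4443^0.42 ≈ 3.3227.

y_gold ≈ 3.323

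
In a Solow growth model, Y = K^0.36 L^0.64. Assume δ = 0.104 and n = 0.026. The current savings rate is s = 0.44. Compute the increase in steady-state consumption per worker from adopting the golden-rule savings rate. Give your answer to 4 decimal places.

Break-even investment rate: n + δ = 0.026 + 0.104 = 0.13.
Current steady state (s = 0.44): k* = (0.44/0.13)^(1/0.64) ≈ 6.7198, y* = 6.7198^0.36 ≈ 1.9854, c* = (1−0.44)·1.9854 ≈ 1.1118.
Setting f'(k) = n+δ gives 0.36·k^(0.36−1) = 0.13, hence k_gold = (0.36/0.13)^(1/0.64) ≈ 4.9112.
y_gold = 4.9112^0.36 ≈ 1.7735, c_gold = y_gold − 0.13·k_gold ≈ 1.1350.
Gain: Δc = 1.1350 − 1.1118 ≈ 0.0232.

Δc ≈ 0.0232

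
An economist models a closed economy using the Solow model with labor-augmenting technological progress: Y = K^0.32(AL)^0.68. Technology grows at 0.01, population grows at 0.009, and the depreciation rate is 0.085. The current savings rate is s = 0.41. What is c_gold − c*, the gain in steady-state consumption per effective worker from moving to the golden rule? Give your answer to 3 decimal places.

Δc ≈ 0.029

Break-even investment rate: n + g + δ = 0.009 + 0.01 + 0.085 = 0.104.
Current steady state (s = 0.41): k* = (0.41/0.104)^(1/0.68) ≈ 7.5180, y* = 7.5180^0.32 ≈ 1.9070, c* = (1−0.41)·1.9070 ≈ 1.1251.
Setting f'(k) = n+g+δ gives 0.32·k^(0.32−1) = 0.104, hence k_gold = (0.32/0.104)^(1/0.68) ≈ 5.2218.
y_gold = 5.2218^0.32 ≈ 1.6971, c_gold = y_gold − 0.104·k_gold ≈ 1.1540.
Gain: Δc = 1.1540 − 1.1251 ≈ 0.0289.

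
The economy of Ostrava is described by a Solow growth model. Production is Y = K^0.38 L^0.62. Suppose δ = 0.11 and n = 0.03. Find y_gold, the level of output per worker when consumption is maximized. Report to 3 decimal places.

y_gold ≈ 1.844

Capital per worker breaks even when investment replaces (n + δ)·k; here n + δ = 0.14.
Maximizing c = f(k) − (n+δ)·k gives f'(k) = n+δ, i.e. 0.38·k^(0.38−1) = 0.14, so k_gold = (0.38/0.14)^(1/0.62) ≈ 5.0055.
Output: y_gold = k_gold^0.38 = 5.0055^0.38 ≈ 1.8441.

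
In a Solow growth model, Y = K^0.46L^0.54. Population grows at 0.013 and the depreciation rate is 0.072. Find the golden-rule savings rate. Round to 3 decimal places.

s_gold = 0.460

n + δ = 0.013 + 0.072 = 0.085.
At the golden rule MPK = n+δ, and in any Cobb-Douglas steady state s = (n+δ)·k/y = MPK·k/y = capital's share 0.46.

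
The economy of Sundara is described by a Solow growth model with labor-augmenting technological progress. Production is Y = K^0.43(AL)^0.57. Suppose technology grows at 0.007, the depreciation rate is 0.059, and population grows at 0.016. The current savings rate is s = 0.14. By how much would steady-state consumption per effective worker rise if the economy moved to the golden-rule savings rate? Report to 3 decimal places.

Capital per effective worker breaks even when investment replaces (n + g + δ)·k; here n + g + δ = 0.082.
Current steady state (s = 0.14): k* = (0.14/0.082)^(1/0.57) ≈ 2.5560, y* = 2.5560^0.43 ≈ 1.4971, c* = (1−0.14)·1.4971 ≈ 1.2875.
Golden rule sets MPK = n+g+δ: 0.43·k^(0.43−1) = 0.082, so k_gold = (0.43/0.082)^(1/0.57) ≈ 18.3042.
y_gold = 18.3042^0.43 ≈ 3.4906, c_gold = y_gold − 0.082·k_gold ≈ 1.9896.
Gain: Δc = 1.9896 − 1.2875 ≈ 0.7021.

Δc ≈ 0.702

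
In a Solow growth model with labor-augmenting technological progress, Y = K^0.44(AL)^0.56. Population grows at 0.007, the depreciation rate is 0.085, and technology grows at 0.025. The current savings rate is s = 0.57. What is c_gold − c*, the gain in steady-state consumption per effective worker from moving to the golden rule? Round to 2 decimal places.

Δc ≈ 0.09

Capital per effective worker breaks even when investment replaces (n + g + δ)·k; here n + g + δ = 0.117.
Current steady state (s = 0.57): k* = (0.57/0.117)^(1/0.56) ≈ 16.9050, y* = 16.9050^0.44 ≈ 3.4700, c* = (1−0.57)·3.4700 ≈ 1.4921.
Golden rule sets MPK = n+g+δ: 0.44·k^(0.44−1) = 0.117, so k_gold = (0.44/0.117)^(1/0.56) ≈ 10.6479.
y_gold = 10.6479^0.44 ≈ 2.8314, c_gold = y_gold − 0.117·k_gold ≈ 1.5856.
Gain: Δc = 1.5856 − 1.4921 ≈ 0.0935.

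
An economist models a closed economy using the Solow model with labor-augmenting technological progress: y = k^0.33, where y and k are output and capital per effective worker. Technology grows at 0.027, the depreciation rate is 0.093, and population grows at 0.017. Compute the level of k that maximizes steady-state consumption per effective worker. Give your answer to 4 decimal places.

k_gold ≈ 3.7140

Capital per effective worker breaks even when investment replaces (n + g + δ)·k; here n + g + δ = 0.137.
Setting f'(k) = n+g+δ gives 0.33·k^(0.33−1) = 0.137, hence k_gold = (0.33/0.137)^(1/0.67) ≈ 3.7140.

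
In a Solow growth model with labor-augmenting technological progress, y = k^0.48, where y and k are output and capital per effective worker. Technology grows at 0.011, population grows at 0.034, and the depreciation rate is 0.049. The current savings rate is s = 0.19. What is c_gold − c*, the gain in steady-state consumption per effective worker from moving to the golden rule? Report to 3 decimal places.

Δc ≈ 0.791

n + g + δ = 0.034 + 0.011 + 0.049 = 0.094.
Current steady state (s = 0.19): k* = (0.19/0.094)^(1/0.52) ≈ 3.8703, y* = 3.8703^0.48 ≈ 1.9148, c* = (1−0.19)·1.9148 ≈ 1.5510.
Maximizing c = f(k) − (n+g+δ)·k gives f'(k) = n+g+δ, i.e. 0.48·k^(0.48−1) = 0.094, so k_gold = (0.48/0.094)^(1/0.52) ≈ 23.0015.
y_gold = 23.0015^0.48 ≈ 4.5045, c_gold = y_gold − 0.094·k_gold ≈ 2.3423.
Gain: Δc = 2.3423 − 1.5510 ≈ 0.7914.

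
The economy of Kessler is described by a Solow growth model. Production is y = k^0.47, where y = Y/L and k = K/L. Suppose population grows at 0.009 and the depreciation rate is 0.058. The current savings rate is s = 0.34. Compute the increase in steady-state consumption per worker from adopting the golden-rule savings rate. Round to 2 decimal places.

Capital per worker breaks even when investment replaces (n + δ)·k; here n + δ = 0.067.
Current steady state (s = 0.34): k* = (0.34/0.067)^(1/0.53) ≈ 21.4265, y* = 21.4265^0.47 ≈ 4.2223, c* = (1−0.34)·4.2223 ≈ 2.7867.
Golden rule sets MPK = n+δ: 0.47·k^(0.47−1) = 0.067, so k_gold = (0.47/0.067)^(1/0.53) ≈ 39.4703.
y_gold = 39.4703^0.47 ≈ 5.6266, c_gold = y_gold − 0.067·k_gold ≈ 2.9821.
Gain: Δc = 2.9821 − 2.7867 ≈ 0.1954.

Δc ≈ 0.20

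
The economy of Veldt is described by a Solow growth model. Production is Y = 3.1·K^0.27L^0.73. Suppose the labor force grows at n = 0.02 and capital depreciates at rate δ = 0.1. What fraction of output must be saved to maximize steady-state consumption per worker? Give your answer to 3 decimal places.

s_gold = 0.270

Break-even investment rate: n + δ = 0.02 + 0.1 = 0.12.
At the golden rule MPK = n+δ, and in any Cobb-Douglas steady state s = (n+δ)·k/y = MPK·k/y = capital's share 0.27.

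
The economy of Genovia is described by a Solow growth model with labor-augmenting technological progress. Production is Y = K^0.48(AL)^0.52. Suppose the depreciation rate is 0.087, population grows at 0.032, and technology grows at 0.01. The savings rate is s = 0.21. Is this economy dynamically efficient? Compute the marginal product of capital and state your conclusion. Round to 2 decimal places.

The effective depreciation rate is n + g + δ = 0.032 + 0.01 + 0.087 = 0.129.
Steady-state k*: s·k^0.48 = 0.129·k gives k* = (0.21/0.129)^(1/0.52) ≈ 2.5526.
MPK = 0.48·2.5526^(-0.52) ≈ 0.2949.
MPK > n+g+δ = 0.129, so the economy is dynamically efficient (under-saving).

dynamically efficient; MPK ≈ 0.29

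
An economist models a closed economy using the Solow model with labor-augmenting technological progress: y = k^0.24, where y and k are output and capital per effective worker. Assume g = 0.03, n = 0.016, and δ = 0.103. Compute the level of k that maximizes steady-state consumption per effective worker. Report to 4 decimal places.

k_gold ≈ 1.8724

Capital per effective worker breaks even when investment replaces (n + g + δ)·k; here n + g + δ = 0.149.
Golden rule sets MPK = n+g+δ: 0.24·k^(0.24−1) = 0.149, so k_gold = (0.24/0.149)^(1/0.76) ≈ 1.8724.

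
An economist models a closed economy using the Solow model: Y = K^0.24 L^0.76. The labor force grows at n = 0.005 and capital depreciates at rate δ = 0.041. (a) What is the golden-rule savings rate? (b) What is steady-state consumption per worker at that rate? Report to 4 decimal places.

The effective depreciation rate is n + δ = 0.005 + 0.041 = 0.046.
For Cobb-Douglas, s_gold equals capital's share: s_gold = 0.24.
At the golden rule the marginal product of capital equals n+δ: 0.24·k^(0.24−1) = 0.046. Solving, k_gold = (0.24/0.046)^(1/0.76) ≈ 8.7906.
y_gold = 8.7906^0.24 ≈ 1.6849; c_gold = (1−0.24)·y_gold ≈ 1.2805.

(a) s_gold = 0.2400; (b) c_gold ≈ 1.2805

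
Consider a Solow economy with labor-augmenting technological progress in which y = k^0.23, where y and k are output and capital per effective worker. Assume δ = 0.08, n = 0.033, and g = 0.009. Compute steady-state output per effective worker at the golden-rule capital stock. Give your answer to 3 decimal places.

y_gold ≈ 1.209

Capital per effective worker breaks even when investment replaces (n + g + δ)·k; here n + g + δ = 0.122.
Setting f'(k) = n+g+δ gives 0.23·k^(0.23−1) = 0.122, hence k_gold = (0.23/0.122)^(1/0.77) ≈ 2.2784.
Output: y_gold = k_gold^0.23 = 2.2784^0.23 ≈ 1.2085.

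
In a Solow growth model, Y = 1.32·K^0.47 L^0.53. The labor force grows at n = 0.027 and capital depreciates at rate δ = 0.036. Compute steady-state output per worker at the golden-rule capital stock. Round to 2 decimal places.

y_gold ≈ 10.03

Capital per worker breaks even when investment replaces (n + δ)·k; here n + δ = 0.063.
At the golden rule the marginal product of capital equals n+δ: 0.47·1.32·k^(0.47−1) = 0.063. Solving, k_gold = (0.47·1.32/0.063)^(1/0.53) ≈ 74.8531.
Output: y_gold = 1.32·k_gold^0.47 = 1.32·74.8531^0.47 ≈ 10.0335.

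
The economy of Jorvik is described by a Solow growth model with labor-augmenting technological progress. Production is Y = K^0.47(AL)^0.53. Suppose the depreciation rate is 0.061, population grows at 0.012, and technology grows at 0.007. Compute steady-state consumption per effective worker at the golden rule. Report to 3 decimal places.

c_gold ≈ 2.548

Break-even investment rate: n + g + δ = 0.012 + 0.007 + 0.061 = 0.08.
Maximizing c = f(k) − (n+g+δ)·k gives f'(k) = n+g+δ, i.e. 0.47·k^(0.47−1) = 0.08, so k_gold = (0.47/0.08)^(1/0.53) ≈ 28.2461.
y_gold = 28.2461^0.47 ≈ 4.8078.
c_gold = y_gold − (n+g+δ)·k_gold = 4.8078 − 0.08·28.2461 ≈ 2.5482.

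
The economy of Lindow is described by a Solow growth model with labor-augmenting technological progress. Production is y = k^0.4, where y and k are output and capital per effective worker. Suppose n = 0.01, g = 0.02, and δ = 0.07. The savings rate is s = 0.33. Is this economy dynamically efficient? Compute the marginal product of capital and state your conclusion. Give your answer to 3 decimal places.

dynamically efficient; MPK ≈ 0.121

Break-even investment rate: n + g + δ = 0.01 + 0.02 + 0.07 = 0.1.
Steady-state k*: s·k^0.4 = 0.1·k gives k* = (0.33/0.1)^(1/0.6) ≈ 7.3146.
MPK = 0.4·7.3146^(-0.6) ≈ 0.1212.
MPK > n+g+δ = 0.1, so the economy is dynamically efficient (under-saving).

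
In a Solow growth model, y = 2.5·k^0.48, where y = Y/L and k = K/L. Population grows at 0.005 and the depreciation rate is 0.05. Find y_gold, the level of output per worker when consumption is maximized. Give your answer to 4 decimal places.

Break-even investment rate: n + δ = 0.005 + 0.05 = 0.055.
At the golden rule the marginal product of capital equals n+δ: 0.48·2.5·k^(0.48−1) = 0.055. Solving, k_gold = (0.48·2.5/0.055)^(1/0.52) ≈ 375.5356.
Output: y_gold = 2.5·k_gold^0.48 = 2.5·375.5356^0.48 ≈ 43.0301.

y_gold ≈ 43.0301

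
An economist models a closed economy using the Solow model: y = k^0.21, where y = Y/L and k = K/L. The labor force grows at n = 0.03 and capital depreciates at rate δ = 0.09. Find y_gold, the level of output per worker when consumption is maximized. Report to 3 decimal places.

n + δ = 0.03 + 0.09 = 0.12.
At the golden rule the marginal product of capital equals n+δ: 0.21·k^(0.21−1) = 0.12. Solving, k_gold = (0.21/0.12)^(1/0.79) ≈ 2.0307.
Output: y_gold = k_gold^0.21 = 2.0307^0.21 ≈ 1.1604.

y_gold ≈ 1.160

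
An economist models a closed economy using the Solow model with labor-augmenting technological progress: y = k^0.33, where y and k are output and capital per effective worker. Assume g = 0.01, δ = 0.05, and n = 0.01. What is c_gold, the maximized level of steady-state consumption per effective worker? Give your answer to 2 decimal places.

c_gold ≈ 1.44

n + g + δ = 0.01 + 0.01 + 0.05 = 0.07.
Golden rule sets MPK = n+g+δ: 0.33·k^(0.33−1) = 0.07, so k_gold = (0.33/0.07)^(1/0.67) ≈ 10.1181.
y_gold = 10.1181^0.33 ≈ 2.1463.
c_gold = y_gold − (n+g+δ)·k_gold = 2.1463 − 0.07·10.1181 ≈ 1.4380.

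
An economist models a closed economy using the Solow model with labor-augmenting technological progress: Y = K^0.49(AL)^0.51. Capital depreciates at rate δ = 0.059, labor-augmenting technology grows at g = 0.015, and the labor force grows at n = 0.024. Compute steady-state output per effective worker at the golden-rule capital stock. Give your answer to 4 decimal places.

Capital per effective worker breaks even when investment replaces (n + g + δ)·k; here n + g + δ = 0.098.
Maximizing c = f(k) − (n+g+δ)·k gives f'(k) = n+g+δ, i.e. 0.49·k^(0.49−1) = 0.098, so k_gold = (0.49/0.098)^(1/0.51) ≈ 23.4709.
Output: y_gold = k_gold^0.49 = 23.4709^0.49 ≈ 4.6942.

y_gold ≈ 4.6942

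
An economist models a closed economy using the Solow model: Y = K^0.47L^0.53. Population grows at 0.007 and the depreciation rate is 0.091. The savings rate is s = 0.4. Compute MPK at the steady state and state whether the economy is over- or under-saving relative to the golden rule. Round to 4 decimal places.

under-saving; MPK ≈ 0.1152

n + δ = 0.007 + 0.091 = 0.098.
Steady-state k*: s·k^0.47 = 0.098·k gives k* = (0.4/0.098)^(1/0.53) ≈ 14.2075.
MPK = 0.47·14.2075^(-0.53) ≈ 0.1152.
MPK > n+δ = 0.098, so the economy is dynamically efficient (under-saving).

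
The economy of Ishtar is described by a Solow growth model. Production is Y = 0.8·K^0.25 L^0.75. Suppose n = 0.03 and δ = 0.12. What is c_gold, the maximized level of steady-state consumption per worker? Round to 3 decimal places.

Break-even investment rate: n + δ = 0.03 + 0.12 = 0.15.
Setting f'(k) = n+δ gives 0.25·0.8·k^(0.25−1) = 0.15, hence k_gold = (0.25·0.8/0.15)^(1/0.75) ≈ 1.4675.
y_gold = 0.8·1.4675^0.25 ≈ 0.8805.
c_gold = y_gold − (n+δ)·k_gold = 0.8805 − 0.15·1.4675 ≈ 0.6604.

c_gold ≈ 0.660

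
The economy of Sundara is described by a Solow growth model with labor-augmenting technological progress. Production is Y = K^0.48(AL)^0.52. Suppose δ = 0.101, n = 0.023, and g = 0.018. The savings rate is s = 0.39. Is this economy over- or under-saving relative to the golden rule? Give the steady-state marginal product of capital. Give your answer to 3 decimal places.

under-saving; MPK ≈ 0.175

n + g + δ = 0.023 + 0.018 + 0.101 = 0.142.
Steady-state k*: s·k^0.48 = 0.142·k gives k* = (0.39/0.142)^(1/0.52) ≈ 6.9791.
MPK = 0.48·6.9791^(-0.52) ≈ 0.1748.
MPK > n+g+δ = 0.142, so the economy is dynamically efficient (under-saving).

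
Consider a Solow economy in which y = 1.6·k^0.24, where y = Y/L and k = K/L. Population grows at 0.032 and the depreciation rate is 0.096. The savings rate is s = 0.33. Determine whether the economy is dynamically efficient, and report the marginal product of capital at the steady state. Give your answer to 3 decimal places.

Capital per worker breaks even when investment replaces (n + δ)·k; here n + δ = 0.128.
Steady-state k*: s·A·k^0.24 = 0.128·k gives k* = (0.33·1.6/0.128)^(1/0.76) ≈ 6.4531.
MPK = 0.24·1.6·6.4531^(-0.76) ≈ 0.0931.
MPK < n+δ = 0.128, so the economy is dynamically inefficient (over-saving).

dynamically inefficient; MPK ≈ 0.093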